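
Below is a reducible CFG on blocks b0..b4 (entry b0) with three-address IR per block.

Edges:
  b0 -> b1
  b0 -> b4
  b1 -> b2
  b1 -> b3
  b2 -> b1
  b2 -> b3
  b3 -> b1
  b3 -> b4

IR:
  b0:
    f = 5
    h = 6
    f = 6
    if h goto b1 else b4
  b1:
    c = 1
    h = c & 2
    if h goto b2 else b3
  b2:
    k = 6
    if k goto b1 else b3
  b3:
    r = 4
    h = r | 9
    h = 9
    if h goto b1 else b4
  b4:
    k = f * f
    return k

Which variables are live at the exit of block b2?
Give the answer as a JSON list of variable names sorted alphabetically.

Block summaries:
  b0 def {f,h} use ∅
  b1 def {c,h} use ∅
  b2 def {k} use ∅
  b3 def {h,r} use ∅
  b4 def {k} use {f}

Backward fixpoint:
  b0: in=∅ out={f}
  b1: in={f} out={f}
  b2: in={f} out={f}
  b3: in={f} out={f}
  b4: in={f} out=∅

live-out(b2) = ["f"]

Answer: ["f"]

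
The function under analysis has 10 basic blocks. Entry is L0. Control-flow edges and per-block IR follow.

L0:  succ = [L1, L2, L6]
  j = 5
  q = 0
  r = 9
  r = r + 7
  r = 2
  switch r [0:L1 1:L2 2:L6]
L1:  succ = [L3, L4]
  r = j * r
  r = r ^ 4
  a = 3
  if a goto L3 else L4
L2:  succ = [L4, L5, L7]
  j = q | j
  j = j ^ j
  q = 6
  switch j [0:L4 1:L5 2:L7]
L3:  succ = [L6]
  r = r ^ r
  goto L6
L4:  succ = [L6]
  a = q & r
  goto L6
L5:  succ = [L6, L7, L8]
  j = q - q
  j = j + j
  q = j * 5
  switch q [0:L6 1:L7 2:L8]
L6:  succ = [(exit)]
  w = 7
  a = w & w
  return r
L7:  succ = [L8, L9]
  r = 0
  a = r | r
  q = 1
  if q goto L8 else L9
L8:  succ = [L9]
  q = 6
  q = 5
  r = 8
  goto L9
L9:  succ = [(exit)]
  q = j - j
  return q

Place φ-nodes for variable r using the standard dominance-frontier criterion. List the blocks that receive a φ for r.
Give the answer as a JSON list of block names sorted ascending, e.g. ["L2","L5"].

idom tree: L1←L0 L2←L0 L3←L1 L4←L0 L5←L2 L6←L0 L7←L2 L8←L2 L9←L2
Join-block Dom:
  L4: preds {L1,L2}: {L0,L1} ∩ {L0,L2} = {L0}; idom=L0
  L6: preds {L0,L3,L4,L5}: {L0} ∩ {L0,L1,L3} ∩ {L0,L4} ∩ {L0,L2,L5} = {L0}; idom=L0
  L7: preds {L2,L5}: {L0,L2} ∩ {L0,L2,L5} = {L0,L2}; idom=L2
  L8: preds {L5,L7}: {L0,L2,L5} ∩ {L0,L2,L7} = {L0,L2}; idom=L2
  L9: preds {L7,L8}: {L0,L2,L7} ∩ {L0,L2,L8} = {L0,L2}; idom=L2

Frontier:
  L4←L1: walk L1 to L0
  L4←L2: walk L2 to L0
  L6←L0: walk · to L0
  L6←L3: walk L3→L1 to L0
  L6←L4: walk L4 to L0
  L6←L5: walk L5→L2 to L0
  L7←L2: walk · to L2
  L7←L5: walk L5 to L2
  L8←L5: walk L5 to L2
  L8←L7: walk L7 to L2
  L9←L7: walk L7 to L2
  L9←L8: walk L8 to L2
  L0 → ∅
  L1 → {L4,L6}
  L2 → {L4,L6}
  L3 → {L6}
  L4 → {L6}
  L5 → {L6,L7,L8}
  L6 → ∅
  L7 → {L8,L9}
  L8 → {L9}
  L9 → ∅

φ for r: defs {L0,L1,L3,L7,L8}
  DF⁺ = {L4,L6,L8,L9}

Answer: ["L4", "L6", "L8", "L9"]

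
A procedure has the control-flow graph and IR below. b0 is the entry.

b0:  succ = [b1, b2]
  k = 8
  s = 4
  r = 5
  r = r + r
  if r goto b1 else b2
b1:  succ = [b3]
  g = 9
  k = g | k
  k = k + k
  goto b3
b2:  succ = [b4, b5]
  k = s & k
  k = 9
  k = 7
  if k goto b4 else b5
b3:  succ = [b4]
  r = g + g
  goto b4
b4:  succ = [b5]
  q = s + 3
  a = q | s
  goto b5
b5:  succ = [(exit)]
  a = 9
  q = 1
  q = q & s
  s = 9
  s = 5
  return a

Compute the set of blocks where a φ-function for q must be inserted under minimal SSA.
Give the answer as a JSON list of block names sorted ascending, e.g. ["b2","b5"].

idom tree: b1←b0 b2←b0 b3←b1 b4←b0 b5←b0
Dom∩ at merges:
  b4: preds {b2,b3}: {b0,b2} ∩ {b0,b1,b3} = {b0}; idom=b0
  b5: preds {b2,b4}: {b0,b2} ∩ {b0,b4} = {b0}; idom=b0

DF walk-up:
  b4←b2: walk b2 to b0
  b4←b3: walk b3→b1 to b0
  b5←b2: walk b2 to b0
  b5←b4: walk b4 to b0
  b0 → ∅
  b1 → {b4}
  b2 → {b4,b5}
  b3 → {b4}
  b4 → {b5}
  b5 → ∅

φ for q: defs {b4,b5}
  DF⁺ = {b5}

Answer: ["b5"]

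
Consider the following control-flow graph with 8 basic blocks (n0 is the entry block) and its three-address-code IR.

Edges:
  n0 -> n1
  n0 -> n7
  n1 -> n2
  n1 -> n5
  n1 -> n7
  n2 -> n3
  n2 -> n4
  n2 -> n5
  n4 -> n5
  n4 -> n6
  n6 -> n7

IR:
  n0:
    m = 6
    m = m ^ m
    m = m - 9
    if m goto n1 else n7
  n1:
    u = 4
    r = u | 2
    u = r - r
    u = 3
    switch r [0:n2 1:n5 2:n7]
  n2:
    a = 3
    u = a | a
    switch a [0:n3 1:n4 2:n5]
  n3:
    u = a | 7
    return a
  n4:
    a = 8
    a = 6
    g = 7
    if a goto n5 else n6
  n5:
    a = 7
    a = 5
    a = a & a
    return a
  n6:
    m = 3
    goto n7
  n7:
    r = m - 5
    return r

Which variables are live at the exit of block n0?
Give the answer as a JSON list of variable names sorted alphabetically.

Block summaries:
  n0: {m} / ∅
  n1: {r,u} / ∅
  n2: {a,u} / ∅
  n3: {u} / {a}
  n4: {a,g} / ∅
  n5: {a} / ∅
  n6: {m} / ∅
  n7: {r} / {m}

Live sets:
  n0 li=∅ lo={m}
  n1 li={m} lo={m}
  n2 li=∅ lo={a}
  n3 li={a} lo=∅
  n4 li=∅ lo=∅
  n5 li=∅ lo=∅
  n6 li=∅ lo={m}
  n7 li={m} lo=∅

live-out(n0) = ["m"]

Answer: ["m"]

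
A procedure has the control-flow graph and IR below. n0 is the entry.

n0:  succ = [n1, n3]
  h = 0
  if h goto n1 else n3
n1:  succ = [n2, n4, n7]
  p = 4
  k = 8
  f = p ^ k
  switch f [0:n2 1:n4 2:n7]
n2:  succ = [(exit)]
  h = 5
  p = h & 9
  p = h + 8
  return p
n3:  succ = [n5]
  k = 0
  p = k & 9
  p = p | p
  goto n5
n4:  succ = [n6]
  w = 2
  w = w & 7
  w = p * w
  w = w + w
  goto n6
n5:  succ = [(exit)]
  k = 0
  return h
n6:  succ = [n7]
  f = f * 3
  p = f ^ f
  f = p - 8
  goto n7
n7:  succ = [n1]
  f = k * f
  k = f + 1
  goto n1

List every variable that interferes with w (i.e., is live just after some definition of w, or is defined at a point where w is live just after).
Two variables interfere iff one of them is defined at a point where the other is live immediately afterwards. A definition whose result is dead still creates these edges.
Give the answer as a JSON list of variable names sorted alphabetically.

def/use:
  n0: def={h} ue=∅
  n1: def={f,k,p} ue=∅
  n2: def={h,p} ue=∅
  n3: def={k,p} ue=∅
  n4: def={w} ue={p}
  n5: def={k} ue={h}
  n6: def={f,p} ue={f}
  n7: def={f,k} ue={f,k}

Liveness:
  live n0: ∅→{h}
  live n1: ∅→{f,k,p}
  live n2: ∅→∅
  live n3: {h}→{h}
  live n4: {f,k,p}→{f,k}
  live n5: {h}→∅
  live n6: {f,k}→{f,k}
  live n7: {f,k}→∅

Conflict graph:
  f↔{k,p,w}
  h↔{k,p}
  k↔{f,h,p,w}
  p↔{f,h,k,w}
  w↔{f,k,p}

N(w) = ["f", "k", "p"]

Answer: ["f", "k", "p"]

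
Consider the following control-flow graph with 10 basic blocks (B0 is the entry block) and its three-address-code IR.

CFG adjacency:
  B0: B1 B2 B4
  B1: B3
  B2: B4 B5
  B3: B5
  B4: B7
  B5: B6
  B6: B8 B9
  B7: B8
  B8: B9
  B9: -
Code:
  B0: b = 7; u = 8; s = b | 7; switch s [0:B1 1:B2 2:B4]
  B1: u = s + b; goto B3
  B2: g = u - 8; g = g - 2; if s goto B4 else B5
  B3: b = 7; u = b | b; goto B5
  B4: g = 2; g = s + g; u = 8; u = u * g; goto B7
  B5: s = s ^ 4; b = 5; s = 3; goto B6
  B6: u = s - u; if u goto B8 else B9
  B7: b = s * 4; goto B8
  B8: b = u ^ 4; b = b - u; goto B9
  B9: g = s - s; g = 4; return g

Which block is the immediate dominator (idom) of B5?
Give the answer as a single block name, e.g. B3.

Answer: B0

Analysis:
idom tree: B1←B0 B2←B0 B3←B1 B4←B0 B5←B0 B6←B5 B7←B4 B8←B0 B9←B0
Join-block Dom:
  B4: preds {B0,B2}: {B0} ∩ {B0,B2} = {B0}; idom=B0
  B5: preds {B2,B3}: {B0,B2} ∩ {B0,B1,B3} = {B0}; idom=B0
  B8: preds {B6,B7}: {B0,B5,B6} ∩ {B0,B4,B7} = {B0}; idom=B0
  B9: preds {B6,B8}: {B0,B5,B6} ∩ {B0,B8} = {B0}; idom=B0

idom(B5) = B0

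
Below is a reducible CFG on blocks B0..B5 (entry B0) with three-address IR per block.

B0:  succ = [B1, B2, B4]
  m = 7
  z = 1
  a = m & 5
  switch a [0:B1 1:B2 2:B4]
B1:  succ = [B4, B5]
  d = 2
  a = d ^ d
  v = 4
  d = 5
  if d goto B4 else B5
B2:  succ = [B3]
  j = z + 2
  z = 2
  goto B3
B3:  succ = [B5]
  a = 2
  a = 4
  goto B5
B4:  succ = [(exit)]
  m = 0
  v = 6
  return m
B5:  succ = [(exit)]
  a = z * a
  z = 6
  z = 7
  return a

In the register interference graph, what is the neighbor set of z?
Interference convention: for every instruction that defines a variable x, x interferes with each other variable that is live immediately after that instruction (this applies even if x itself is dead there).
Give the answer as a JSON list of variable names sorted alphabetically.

Per-block:
  B0: def={a,m,z} ue=∅
  B1: def={a,d,v} ue=∅
  B2: def={j,z} ue={z}
  B3: def={a} ue=∅
  B4: def={m,v} ue=∅
  B5: def={a,z} ue={a,z}

Live sets:
  live B0: ∅→{z}
  live B1: {z}→{a,z}
  live B2: {z}→{z}
  live B3: {z}→{a,z}
  live B4: ∅→∅
  live B5: {a,z}→∅

Interference:
  a: {d,v,z}
  d: {a,z}
  j: ∅
  m: {v,z}
  v: {a,m,z}
  z: {a,d,m,v}

N(z) = ["a", "d", "m", "v"]

Answer: ["a", "d", "m", "v"]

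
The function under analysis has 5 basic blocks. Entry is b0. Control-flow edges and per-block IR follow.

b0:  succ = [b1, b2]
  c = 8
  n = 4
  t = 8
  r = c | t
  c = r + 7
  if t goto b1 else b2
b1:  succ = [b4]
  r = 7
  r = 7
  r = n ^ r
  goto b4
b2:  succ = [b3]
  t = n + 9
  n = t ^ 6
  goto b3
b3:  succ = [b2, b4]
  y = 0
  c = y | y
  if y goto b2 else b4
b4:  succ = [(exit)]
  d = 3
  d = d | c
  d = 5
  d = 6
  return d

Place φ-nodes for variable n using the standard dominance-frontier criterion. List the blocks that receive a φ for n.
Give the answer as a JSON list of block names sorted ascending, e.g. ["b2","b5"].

Answer: ["b2", "b4"]

Working:
idom tree: b1←b0 b2←b0 b3←b2 b4←b0
Join-block Dom:
  b2: preds {b0,b3}: {b0} ∩ {b0,b2,b3} = {b0}; idom=b0
  b4: preds {b1,b3}: {b0,b1} ∩ {b0,b2,b3} = {b0}; idom=b0

DF derivation:
  join b2 pred b0: · stop@b0
  join b2 pred b3: b3→b2 stop@b0
  join b4 pred b1: b1 stop@b0
  join b4 pred b3: b3→b2 stop@b0
  b0: DF=∅
  b1: DF={b4}
  b2: DF={b2,b4}
  b3: DF={b2,b4}
  b4: DF=∅

φ for n: defs {b0,b2}
  DF⁺ = {b2,b4}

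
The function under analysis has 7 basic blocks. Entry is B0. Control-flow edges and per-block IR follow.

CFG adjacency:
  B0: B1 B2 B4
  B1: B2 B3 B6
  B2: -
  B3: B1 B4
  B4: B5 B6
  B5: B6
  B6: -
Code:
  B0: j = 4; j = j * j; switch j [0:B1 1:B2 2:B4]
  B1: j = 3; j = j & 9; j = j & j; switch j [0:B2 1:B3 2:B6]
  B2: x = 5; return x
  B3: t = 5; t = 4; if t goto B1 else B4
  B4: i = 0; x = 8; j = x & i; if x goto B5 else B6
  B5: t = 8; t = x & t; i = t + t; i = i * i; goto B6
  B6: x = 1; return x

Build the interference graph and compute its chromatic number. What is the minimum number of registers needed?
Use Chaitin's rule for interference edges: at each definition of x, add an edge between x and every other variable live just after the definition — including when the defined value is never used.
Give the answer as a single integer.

def/use:
  B0: {j} / ∅
  B1: {j} / ∅
  B2: {x} / ∅
  B3: {t} / ∅
  B4: {i,j,x} / ∅
  B5: {i,t} / {x}
  B6: {x} / ∅

Backward fixpoint:
  B0: in=∅ out=∅
  B1: in=∅ out=∅
  B2: in=∅ out=∅
  B3: in=∅ out=∅
  B4: in=∅ out={x}
  B5: in={x} out=∅
  B6: in=∅ out=∅

Interfere edges:
  i↔{x}
  j↔{x}
  t↔{x}
  x↔{i,j,t}

Colouring:
  clique {i,x} ⇒ need ≥ 2
  2-colouring: r0={x}  r1={i,j,t}
  χ = 2

Answer: 2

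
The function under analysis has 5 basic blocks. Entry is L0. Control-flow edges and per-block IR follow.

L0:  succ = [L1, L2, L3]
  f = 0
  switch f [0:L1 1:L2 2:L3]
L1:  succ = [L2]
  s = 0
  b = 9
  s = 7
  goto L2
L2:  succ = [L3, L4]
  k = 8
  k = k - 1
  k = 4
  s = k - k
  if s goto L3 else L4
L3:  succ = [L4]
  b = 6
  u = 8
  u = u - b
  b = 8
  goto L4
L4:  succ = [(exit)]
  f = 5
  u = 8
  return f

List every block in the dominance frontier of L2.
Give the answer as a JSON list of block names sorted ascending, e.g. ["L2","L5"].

idom tree: L1←L0 L2←L0 L3←L0 L4←L0
Join-block Dom:
  L2: preds {L0,L1}: {L0} ∩ {L0,L1} = {L0}; idom=L0
  L3: preds {L0,L2}: {L0} ∩ {L0,L2} = {L0}; idom=L0
  L4: preds {L2,L3}: {L0,L2} ∩ {L0,L3} = {L0}; idom=L0

DF derivation:
  L2←L0: walk · to L0
  L2←L1: walk L1 to L0
  L3←L0: walk · to L0
  L3←L2: walk L2 to L0
  L4←L2: walk L2 to L0
  L4←L3: walk L3 to L0
  L0 → ∅
  L1 → {L2}
  L2 → {L3,L4}
  L3 → {L4}
  L4 → ∅

DF(L2) = ["L3", "L4"]

Answer: ["L3", "L4"]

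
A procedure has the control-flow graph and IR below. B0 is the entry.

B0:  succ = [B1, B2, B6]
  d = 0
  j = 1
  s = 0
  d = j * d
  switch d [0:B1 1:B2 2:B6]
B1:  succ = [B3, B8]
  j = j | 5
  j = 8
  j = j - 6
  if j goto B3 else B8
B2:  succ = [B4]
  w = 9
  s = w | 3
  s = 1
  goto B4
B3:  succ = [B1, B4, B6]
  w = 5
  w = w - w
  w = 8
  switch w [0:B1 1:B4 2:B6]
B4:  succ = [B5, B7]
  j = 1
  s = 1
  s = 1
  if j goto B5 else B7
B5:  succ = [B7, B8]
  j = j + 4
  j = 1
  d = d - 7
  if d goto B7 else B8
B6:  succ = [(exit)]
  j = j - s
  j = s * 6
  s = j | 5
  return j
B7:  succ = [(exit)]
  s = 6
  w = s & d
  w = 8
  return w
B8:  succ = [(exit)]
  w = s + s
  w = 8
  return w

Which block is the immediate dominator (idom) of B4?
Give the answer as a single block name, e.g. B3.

idom tree: B1←B0 B2←B0 B3←B1 B4←B0 B5←B4 B6←B0 B7←B4 B8←B0
Join-block Dom:
  B1: preds {B0,B3}: {B0} ∩ {B0,B1,B3} = {B0}; idom=B0
  B4: preds {B2,B3}: {B0,B2} ∩ {B0,B1,B3} = {B0}; idom=B0
  B6: preds {B0,B3}: {B0} ∩ {B0,B1,B3} = {B0}; idom=B0
  B7: preds {B4,B5}: {B0,B4} ∩ {B0,B4,B5} = {B0,B4}; idom=B4
  B8: preds {B1,B5}: {B0,B1} ∩ {B0,B4,B5} = {B0}; idom=B0

idom(B4) = B0

Answer: B0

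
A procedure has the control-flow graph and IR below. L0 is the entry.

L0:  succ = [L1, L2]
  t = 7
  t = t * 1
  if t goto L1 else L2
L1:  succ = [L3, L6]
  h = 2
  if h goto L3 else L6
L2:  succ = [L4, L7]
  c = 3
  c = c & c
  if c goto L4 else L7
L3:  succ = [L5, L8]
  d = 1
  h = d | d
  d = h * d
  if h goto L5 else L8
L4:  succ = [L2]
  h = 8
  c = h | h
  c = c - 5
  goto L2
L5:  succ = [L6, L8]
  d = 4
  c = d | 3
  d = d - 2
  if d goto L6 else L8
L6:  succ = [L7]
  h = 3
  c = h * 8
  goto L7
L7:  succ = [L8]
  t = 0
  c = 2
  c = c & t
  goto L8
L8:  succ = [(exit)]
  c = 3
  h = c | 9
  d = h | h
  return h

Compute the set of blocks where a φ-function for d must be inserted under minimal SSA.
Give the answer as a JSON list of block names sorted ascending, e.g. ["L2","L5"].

Answer: ["L6", "L7", "L8"]

Working:
idom tree: L1←L0 L2←L0 L3←L1 L4←L2 L5←L3 L6←L1 L7←L0 L8←L0
Dom at joins:
  L2: preds {L0,L4}: {L0} ∩ {L0,L2,L4} = {L0}; idom=L0
  L6: preds {L1,L5}: {L0,L1} ∩ {L0,L1,L3,L5} = {L0,L1}; idom=L1
  L7: preds {L2,L6}: {L0,L2} ∩ {L0,L1,L6} = {L0}; idom=L0
  L8: preds {L3,L5,L7}: {L0,L1,L3} ∩ {L0,L1,L3,L5} ∩ {L0,L7} = {L0}; idom=L0

DF walk-up:
  join L2 pred L0: · stop@L0
  join L2 pred L4: L4→L2 stop@L0
  join L6 pred L1: · stop@L1
  join L6 pred L5: L5→L3 stop@L1
  join L7 pred L2: L2 stop@L0
  join L7 pred L6: L6→L1 stop@L0
  join L8 pred L3: L3→L1 stop@L0
  join L8 pred L5: L5→L3→L1 stop@L0
  join L8 pred L7: L7 stop@L0
  DF(L0)=∅
  DF(L1)={L7,L8}
  DF(L2)={L2,L7}
  DF(L3)={L6,L8}
  DF(L4)={L2}
  DF(L5)={L6,L8}
  DF(L6)={L7}
  DF(L7)={L8}
  DF(L8)=∅

φ for d: defs {L3,L5,L8}
  DF⁺ = {L6,L7,L8}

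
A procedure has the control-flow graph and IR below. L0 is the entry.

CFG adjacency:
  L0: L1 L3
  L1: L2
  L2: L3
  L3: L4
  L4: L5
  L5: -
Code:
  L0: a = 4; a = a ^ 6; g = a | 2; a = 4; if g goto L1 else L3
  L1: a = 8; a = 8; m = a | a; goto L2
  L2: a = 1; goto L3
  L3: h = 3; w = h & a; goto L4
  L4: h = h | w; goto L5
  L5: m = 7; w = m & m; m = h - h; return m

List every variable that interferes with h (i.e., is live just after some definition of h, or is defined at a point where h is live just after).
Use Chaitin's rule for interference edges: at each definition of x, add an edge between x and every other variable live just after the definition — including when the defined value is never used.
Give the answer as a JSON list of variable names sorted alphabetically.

Per-block:
  L0: {a,g} / ∅
  L1: {a,m} / ∅
  L2: {a} / ∅
  L3: {h,w} / {a}
  L4: {h} / {h,w}
  L5: {m,w} / {h}

Backward fixpoint:
  L0 li=∅ lo={a}
  L1 li=∅ lo=∅
  L2 li=∅ lo={a}
  L3 li={a} lo={h,w}
  L4 li={h,w} lo={h}
  L5 li={h} lo=∅

Interfere edges:
  a: {g,h}
  g: {a}
  h: {a,m,w}
  m: {h}
  w: {h}

N(h) = ["a", "m", "w"]

Answer: ["a", "m", "w"]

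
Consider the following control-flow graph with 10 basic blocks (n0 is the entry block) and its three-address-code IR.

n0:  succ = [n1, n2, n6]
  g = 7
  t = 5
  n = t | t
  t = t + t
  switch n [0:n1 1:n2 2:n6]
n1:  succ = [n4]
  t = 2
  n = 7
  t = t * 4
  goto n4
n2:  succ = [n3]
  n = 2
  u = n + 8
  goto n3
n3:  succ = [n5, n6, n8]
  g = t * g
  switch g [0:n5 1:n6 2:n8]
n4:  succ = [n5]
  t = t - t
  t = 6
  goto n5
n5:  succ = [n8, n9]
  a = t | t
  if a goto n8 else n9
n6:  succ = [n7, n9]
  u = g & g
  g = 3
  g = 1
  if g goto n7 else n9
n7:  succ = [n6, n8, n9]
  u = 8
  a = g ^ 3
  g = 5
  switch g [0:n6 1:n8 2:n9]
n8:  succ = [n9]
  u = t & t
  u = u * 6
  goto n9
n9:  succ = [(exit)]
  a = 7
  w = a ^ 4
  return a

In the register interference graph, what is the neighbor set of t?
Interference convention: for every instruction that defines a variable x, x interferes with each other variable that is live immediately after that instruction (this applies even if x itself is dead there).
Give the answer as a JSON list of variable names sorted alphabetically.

Per-block:
  n0: def={g,n,t} ue=∅
  n1: def={n,t} ue=∅
  n2: def={n,u} ue=∅
  n3: def={g} ue={g,t}
  n4: def={t} ue={t}
  n5: def={a} ue={t}
  n6: def={g,u} ue={g}
  n7: def={a,g,u} ue={g}
  n8: def={u} ue={t}
  n9: def={a,w} ue=∅

Live sets:
  live n0: ∅→{g,t}
  live n1: ∅→{t}
  live n2: {g,t}→{g,t}
  live n3: {g,t}→{g,t}
  live n4: {t}→{t}
  live n5: {t}→{t}
  live n6: {g,t}→{g,t}
  live n7: {g,t}→{g,t}
  live n8: {t}→∅
  live n9: ∅→∅

Interfere edges:
  a↔{t,w}
  g↔{n,t,u}
  n↔{g,t}
  t↔{a,g,n,u}
  u↔{g,t}
  w↔{a}

N(t) = ["a", "g", "n", "u"]

Answer: ["a", "g", "n", "u"]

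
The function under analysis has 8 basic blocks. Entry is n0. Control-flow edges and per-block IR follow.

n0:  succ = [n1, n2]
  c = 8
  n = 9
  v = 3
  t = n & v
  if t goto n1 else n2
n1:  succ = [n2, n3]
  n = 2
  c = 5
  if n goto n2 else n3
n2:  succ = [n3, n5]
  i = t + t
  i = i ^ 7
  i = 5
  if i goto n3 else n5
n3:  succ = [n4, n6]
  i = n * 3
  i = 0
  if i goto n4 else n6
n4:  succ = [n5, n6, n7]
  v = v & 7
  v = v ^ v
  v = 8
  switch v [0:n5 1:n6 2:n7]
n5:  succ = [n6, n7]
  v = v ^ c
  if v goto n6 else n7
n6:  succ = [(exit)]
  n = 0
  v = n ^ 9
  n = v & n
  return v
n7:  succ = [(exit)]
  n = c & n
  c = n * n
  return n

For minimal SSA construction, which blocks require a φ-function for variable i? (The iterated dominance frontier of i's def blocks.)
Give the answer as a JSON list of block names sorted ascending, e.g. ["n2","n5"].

Answer: ["n3", "n5", "n6", "n7"]

Working:
idom tree: n1←n0 n2←n0 n3←n0 n4←n3 n5←n0 n6←n0 n7←n0
Dom at joins:
  n2: preds {n0,n1}: {n0} ∩ {n0,n1} = {n0}; idom=n0
  n3: preds {n1,n2}: {n0,n1} ∩ {n0,n2} = {n0}; idom=n0
  n5: preds {n2,n4}: {n0,n2} ∩ {n0,n3,n4} = {n0}; idom=n0
  n6: preds {n3,n4,n5}: {n0,n3} ∩ {n0,n3,n4} ∩ {n0,n5} = {n0}; idom=n0
  n7: preds {n4,n5}: {n0,n3,n4} ∩ {n0,n5} = {n0}; idom=n0

DF walk-up:
  n2←n0: walk · to n0
  n2←n1: walk n1 to n0
  n3←n1: walk n1 to n0
  n3←n2: walk n2 to n0
  n5←n2: walk n2 to n0
  n5←n4: walk n4→n3 to n0
  n6←n3: walk n3 to n0
  n6←n4: walk n4→n3 to n0
  n6←n5: walk n5 to n0
  n7←n4: walk n4→n3 to n0
  n7←n5: walk n5 to n0
  n0 → ∅
  n1 → {n2,n3}
  n2 → {n3,n5}
  n3 → {n5,n6,n7}
  n4 → {n5,n6,n7}
  n5 → {n6,n7}
  n6 → ∅
  n7 → ∅

φ for i: defs {n2,n3}
  DF⁺ = {n3,n5,n6,n7}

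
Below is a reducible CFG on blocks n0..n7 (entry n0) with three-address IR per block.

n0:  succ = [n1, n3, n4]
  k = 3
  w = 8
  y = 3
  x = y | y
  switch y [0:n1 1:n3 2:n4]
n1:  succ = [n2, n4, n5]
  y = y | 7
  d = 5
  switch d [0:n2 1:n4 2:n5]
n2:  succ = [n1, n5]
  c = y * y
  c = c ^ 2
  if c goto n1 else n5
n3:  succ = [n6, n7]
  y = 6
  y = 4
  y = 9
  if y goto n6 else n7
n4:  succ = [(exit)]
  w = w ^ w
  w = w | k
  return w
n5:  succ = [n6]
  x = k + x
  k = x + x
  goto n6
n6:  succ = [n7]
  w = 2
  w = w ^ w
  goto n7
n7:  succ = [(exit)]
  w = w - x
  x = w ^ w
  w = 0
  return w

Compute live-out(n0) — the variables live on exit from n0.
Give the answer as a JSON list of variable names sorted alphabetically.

Per-block:
  n0 def {k,w,x,y} use ∅
  n1 def {d,y} use {y}
  n2 def {c} use {y}
  n3 def {y} use ∅
  n4 def {w} use {k,w}
  n5 def {k,x} use {k,x}
  n6 def {w} use ∅
  n7 def {w,x} use {w,x}

Liveness:
  n0 li=∅ lo={k,w,x,y}
  n1 li={k,w,x,y} lo={k,w,x,y}
  n2 li={k,w,x,y} lo={k,w,x,y}
  n3 li={w,x} lo={w,x}
  n4 li={k,w} lo=∅
  n5 li={k,x} lo={x}
  n6 li={x} lo={w,x}
  n7 li={w,x} lo=∅

live-out(n0) = ["k", "w", "x", "y"]

Answer: ["k", "w", "x", "y"]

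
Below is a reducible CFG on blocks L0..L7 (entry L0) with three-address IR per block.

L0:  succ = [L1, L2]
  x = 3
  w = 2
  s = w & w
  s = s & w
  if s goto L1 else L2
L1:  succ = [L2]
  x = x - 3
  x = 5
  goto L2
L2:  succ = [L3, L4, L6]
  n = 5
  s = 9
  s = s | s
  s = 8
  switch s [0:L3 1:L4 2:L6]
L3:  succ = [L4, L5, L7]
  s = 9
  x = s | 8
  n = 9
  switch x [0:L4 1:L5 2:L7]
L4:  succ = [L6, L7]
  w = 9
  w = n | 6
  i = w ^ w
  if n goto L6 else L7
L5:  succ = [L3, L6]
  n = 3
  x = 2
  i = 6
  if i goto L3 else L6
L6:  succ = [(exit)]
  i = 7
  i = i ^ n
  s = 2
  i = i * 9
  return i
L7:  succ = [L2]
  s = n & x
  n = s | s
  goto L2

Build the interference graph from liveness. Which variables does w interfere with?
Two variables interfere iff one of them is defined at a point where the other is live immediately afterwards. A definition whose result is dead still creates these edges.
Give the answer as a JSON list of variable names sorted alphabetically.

Answer: ["n", "s", "x"]

Derivation:
Block summaries:
  L0: def={s,w,x} ue=∅
  L1: def={x} ue={x}
  L2: def={n,s} ue=∅
  L3: def={n,s,x} ue=∅
  L4: def={i,w} ue={n}
  L5: def={i,n,x} ue=∅
  L6: def={i,s} ue={n}
  L7: def={n,s} ue={n,x}

Live sets:
  L0: in=∅ out={x}
  L1: in={x} out={x}
  L2: in={x} out={n,x}
  L3: in=∅ out={n,x}
  L4: in={n,x} out={n,x}
  L5: in=∅ out={n}
  L6: in={n} out=∅
  L7: in={n,x} out={x}

Interference:
  i — {n,s,x}
  n — {i,s,w,x}
  s — {i,n,w,x}
  w — {n,s,x}
  x — {i,n,s,w}

N(w) = ["n", "s", "x"]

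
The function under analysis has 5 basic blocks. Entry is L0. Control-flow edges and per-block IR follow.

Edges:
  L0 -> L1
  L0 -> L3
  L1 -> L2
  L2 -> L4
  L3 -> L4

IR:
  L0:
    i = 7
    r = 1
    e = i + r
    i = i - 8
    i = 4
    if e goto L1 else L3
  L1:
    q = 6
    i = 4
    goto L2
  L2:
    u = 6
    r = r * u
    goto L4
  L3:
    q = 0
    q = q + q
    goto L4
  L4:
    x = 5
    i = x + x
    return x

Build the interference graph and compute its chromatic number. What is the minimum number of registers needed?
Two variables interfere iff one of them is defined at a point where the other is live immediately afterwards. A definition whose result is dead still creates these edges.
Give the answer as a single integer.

def/use:
  L0: def={e,i,r} ue=∅
  L1: def={i,q} ue=∅
  L2: def={r,u} ue={r}
  L3: def={q} ue=∅
  L4: def={i,x} ue=∅

Liveness:
  L0: in=∅ out={r}
  L1: in={r} out={r}
  L2: in={r} out=∅
  L3: in=∅ out=∅
  L4: in=∅ out=∅

Interference:
  e: {i,r}
  i: {e,r,x}
  q: {r}
  r: {e,i,q,u}
  u: {r}
  x: {i}

Colouring:
  lower bound: {e,i,r} mutually conflict ⇒ χ ≥ 3
  3-colouring: R0={r,x}  R1={i,q,u}  R2={e}
  χ = 3

Answer: 3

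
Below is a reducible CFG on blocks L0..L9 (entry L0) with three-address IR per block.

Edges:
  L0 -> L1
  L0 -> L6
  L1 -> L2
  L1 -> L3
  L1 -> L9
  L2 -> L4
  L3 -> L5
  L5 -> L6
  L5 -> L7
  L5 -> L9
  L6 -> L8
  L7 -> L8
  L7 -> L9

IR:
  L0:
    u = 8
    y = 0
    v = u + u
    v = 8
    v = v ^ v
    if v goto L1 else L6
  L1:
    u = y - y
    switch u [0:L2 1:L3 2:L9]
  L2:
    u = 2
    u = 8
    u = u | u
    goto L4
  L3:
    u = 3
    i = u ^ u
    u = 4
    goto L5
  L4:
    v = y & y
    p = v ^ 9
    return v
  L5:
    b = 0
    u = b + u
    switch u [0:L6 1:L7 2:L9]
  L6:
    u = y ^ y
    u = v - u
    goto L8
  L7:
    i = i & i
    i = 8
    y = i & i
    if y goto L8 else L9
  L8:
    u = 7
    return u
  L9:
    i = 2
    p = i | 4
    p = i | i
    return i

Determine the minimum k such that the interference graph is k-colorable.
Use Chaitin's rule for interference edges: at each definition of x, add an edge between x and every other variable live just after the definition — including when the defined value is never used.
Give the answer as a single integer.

Answer: 5

Derivation:
def/use:
  L0: {u,v,y} / ∅
  L1: {u} / {y}
  L2: {u} / ∅
  L3: {i,u} / ∅
  L4: {p,v} / {y}
  L5: {b,u} / {u}
  L6: {u} / {v,y}
  L7: {i,y} / {i}
  L8: {u} / ∅
  L9: {i,p} / ∅

Live sets:
  live L0: ∅→{v,y}
  live L1: {v,y}→{v,y}
  live L2: {y}→{y}
  live L3: {v,y}→{i,u,v,y}
  live L4: {y}→∅
  live L5: {i,u,v,y}→{i,v,y}
  live L6: {v,y}→∅
  live L7: {i}→∅
  live L8: ∅→∅
  live L9: ∅→∅

Conflict graph:
  b — {i,u,v,y}
  i — {b,p,u,v,y}
  p — {i,v}
  u — {b,i,v,y}
  v — {b,i,p,u,y}
  y — {b,i,u,v}

Chromatic number:
  {b,i,u,v,y} pairwise interfere (5-clique) ⇒ χ ≥ 5
  5-colouring: r0={i}  r1={v}  r2={b,p}  r3={u}  r4={y}
  χ = 5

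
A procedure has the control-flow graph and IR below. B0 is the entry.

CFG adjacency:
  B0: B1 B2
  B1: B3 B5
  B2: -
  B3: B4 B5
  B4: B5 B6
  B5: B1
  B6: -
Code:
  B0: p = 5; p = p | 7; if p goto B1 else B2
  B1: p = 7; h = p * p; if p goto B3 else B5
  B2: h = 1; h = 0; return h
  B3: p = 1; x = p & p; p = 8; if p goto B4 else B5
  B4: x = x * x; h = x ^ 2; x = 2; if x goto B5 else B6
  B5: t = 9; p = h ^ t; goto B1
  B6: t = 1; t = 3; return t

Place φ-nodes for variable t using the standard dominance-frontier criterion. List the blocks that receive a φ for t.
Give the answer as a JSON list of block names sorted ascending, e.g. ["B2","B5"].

idom tree: B1←B0 B2←B0 B3←B1 B4←B3 B5←B1 B6←B4
Dom at joins:
  B1: preds {B0,B5}: {B0} ∩ {B0,B1,B5} = {B0}; idom=B0
  B5: preds {B1,B3,B4}: {B0,B1} ∩ {B0,B1,B3} ∩ {B0,B1,B3,B4} = {B0,B1}; idom=B1

Frontier:
  join B1 pred B0: · stop@B0
  join B1 pred B5: B5→B1 stop@B0
  join B5 pred B1: · stop@B1
  join B5 pred B3: B3 stop@B1
  join B5 pred B4: B4→B3 stop@B1
  B0: DF=∅
  B1: DF={B1}
  B2: DF=∅
  B3: DF={B5}
  B4: DF={B5}
  B5: DF={B1}
  B6: DF=∅

φ for t: defs {B5,B6}
  DF⁺ = {B1}

Answer: ["B1"]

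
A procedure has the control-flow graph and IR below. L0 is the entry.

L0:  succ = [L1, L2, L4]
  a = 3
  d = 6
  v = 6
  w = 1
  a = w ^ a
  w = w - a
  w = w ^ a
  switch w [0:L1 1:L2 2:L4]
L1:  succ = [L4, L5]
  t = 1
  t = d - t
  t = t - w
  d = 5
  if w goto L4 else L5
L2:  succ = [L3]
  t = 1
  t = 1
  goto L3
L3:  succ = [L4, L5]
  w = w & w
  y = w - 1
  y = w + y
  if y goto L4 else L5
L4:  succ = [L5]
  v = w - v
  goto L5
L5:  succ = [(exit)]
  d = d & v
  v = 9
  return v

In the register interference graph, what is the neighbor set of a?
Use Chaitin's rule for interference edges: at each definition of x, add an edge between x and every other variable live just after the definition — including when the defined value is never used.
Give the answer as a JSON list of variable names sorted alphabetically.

Answer: ["d", "v", "w"]

Derivation:
Block summaries:
  L0: {a,d,v,w} / ∅
  L1: {d,t} / {d,w}
  L2: {t} / ∅
  L3: {w,y} / {w}
  L4: {v} / {v,w}
  L5: {d,v} / {d,v}

Backward fixpoint:
  L0: in=∅ out={d,v,w}
  L1: in={d,v,w} out={d,v,w}
  L2: in={d,v,w} out={d,v,w}
  L3: in={d,v,w} out={d,v,w}
  L4: in={d,v,w} out={d,v}
  L5: in={d,v} out=∅

Interference:
  a — {d,v,w}
  d — {a,t,v,w,y}
  t — {d,v,w}
  v — {a,d,t,w,y}
  w — {a,d,t,v,y}
  y — {d,v,w}

N(a) = ["d", "v", "w"]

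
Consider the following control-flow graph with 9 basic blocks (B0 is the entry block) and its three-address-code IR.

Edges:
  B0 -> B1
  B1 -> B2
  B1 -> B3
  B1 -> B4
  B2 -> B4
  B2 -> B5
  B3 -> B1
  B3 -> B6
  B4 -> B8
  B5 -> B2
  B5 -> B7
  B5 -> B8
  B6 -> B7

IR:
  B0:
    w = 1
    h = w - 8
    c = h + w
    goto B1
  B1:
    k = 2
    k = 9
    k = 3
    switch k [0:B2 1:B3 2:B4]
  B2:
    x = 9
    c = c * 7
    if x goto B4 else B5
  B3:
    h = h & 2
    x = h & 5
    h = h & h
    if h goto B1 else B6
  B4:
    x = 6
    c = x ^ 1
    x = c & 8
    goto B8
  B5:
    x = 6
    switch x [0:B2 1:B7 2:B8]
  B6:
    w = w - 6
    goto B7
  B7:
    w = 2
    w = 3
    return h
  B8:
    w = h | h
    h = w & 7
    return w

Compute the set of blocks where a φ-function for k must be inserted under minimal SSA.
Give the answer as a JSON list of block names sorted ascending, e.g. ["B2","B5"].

Answer: ["B1"]

Derivation:
idom tree: B1←B0 B2←B1 B3←B1 B4←B1 B5←B2 B6←B3 B7←B1 B8←B1
Join-block Dom:
  B1: preds {B0,B3}: {B0} ∩ {B0,B1,B3} = {B0}; idom=B0
  B2: preds {B1,B5}: {B0,B1} ∩ {B0,B1,B2,B5} = {B0,B1}; idom=B1
  B4: preds {B1,B2}: {B0,B1} ∩ {B0,B1,B2} = {B0,B1}; idom=B1
  B7: preds {B5,B6}: {B0,B1,B2,B5} ∩ {B0,B1,B3,B6} = {B0,B1}; idom=B1
  B8: preds {B4,B5}: {B0,B1,B4} ∩ {B0,B1,B2,B5} = {B0,B1}; idom=B1

DF derivation:
  B1←B0: walk · to B0
  B1←B3: walk B3→B1 to B0
  B2←B1: walk · to B1
  B2←B5: walk B5→B2 to B1
  B4←B1: walk · to B1
  B4←B2: walk B2 to B1
  B7←B5: walk B5→B2 to B1
  B7←B6: walk B6→B3 to B1
  B8←B4: walk B4 to B1
  B8←B5: walk B5→B2 to B1
  B0 → ∅
  B1 → {B1}
  B2 → {B2,B4,B7,B8}
  B3 → {B1,B7}
  B4 → {B8}
  B5 → {B2,B7,B8}
  B6 → {B7}
  B7 → ∅
  B8 → ∅

φ for k: defs {B1}
  DF⁺ = {B1}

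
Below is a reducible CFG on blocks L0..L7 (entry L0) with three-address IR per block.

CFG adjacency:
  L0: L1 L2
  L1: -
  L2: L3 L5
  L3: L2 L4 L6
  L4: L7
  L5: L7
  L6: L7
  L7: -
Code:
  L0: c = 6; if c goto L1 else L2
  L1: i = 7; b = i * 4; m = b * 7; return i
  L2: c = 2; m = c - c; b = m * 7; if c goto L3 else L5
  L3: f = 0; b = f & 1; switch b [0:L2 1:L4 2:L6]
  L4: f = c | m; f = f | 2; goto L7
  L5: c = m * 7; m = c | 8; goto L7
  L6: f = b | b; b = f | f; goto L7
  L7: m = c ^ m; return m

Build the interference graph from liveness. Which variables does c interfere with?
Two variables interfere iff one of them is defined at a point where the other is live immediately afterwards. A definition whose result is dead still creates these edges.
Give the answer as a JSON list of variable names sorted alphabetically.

Answer: ["b", "f", "m"]

Working:
Per-block:
  L0: {c} / ∅
  L1: {b,i,m} / ∅
  L2: {b,c,m} / ∅
  L3: {b,f} / ∅
  L4: {f} / {c,m}
  L5: {c,m} / {m}
  L6: {b,f} / {b}
  L7: {m} / {c,m}

Liveness:
  L0 li=∅ lo=∅
  L1 li=∅ lo=∅
  L2 li=∅ lo={c,m}
  L3 li={c,m} lo={b,c,m}
  L4 li={c,m} lo={c,m}
  L5 li={m} lo={c,m}
  L6 li={b,c,m} lo={c,m}
  L7 li={c,m} lo=∅

Interference:
  b: {c,i,m}
  c: {b,f,m}
  f: {c,m}
  i: {b,m}
  m: {b,c,f,i}

N(c) = ["b", "f", "m"]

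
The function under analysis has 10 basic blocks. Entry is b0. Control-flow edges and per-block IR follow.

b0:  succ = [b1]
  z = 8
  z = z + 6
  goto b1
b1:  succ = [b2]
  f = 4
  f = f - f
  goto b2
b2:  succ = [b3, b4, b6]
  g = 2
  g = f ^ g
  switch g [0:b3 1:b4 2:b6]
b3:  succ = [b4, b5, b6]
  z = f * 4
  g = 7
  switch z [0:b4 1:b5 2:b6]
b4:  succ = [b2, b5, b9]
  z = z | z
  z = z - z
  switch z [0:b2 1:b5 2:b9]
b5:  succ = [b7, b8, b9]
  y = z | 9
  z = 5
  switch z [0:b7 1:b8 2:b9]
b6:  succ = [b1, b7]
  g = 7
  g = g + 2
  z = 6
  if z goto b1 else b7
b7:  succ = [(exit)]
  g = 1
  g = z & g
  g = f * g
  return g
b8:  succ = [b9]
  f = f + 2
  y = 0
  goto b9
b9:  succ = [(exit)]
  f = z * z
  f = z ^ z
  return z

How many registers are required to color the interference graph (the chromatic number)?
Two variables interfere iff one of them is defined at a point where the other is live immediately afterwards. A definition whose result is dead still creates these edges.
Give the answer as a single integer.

Block summaries:
  b0: def={z} ue=∅
  b1: def={f} ue=∅
  b2: def={g} ue={f}
  b3: def={g,z} ue={f}
  b4: def={z} ue={z}
  b5: def={y,z} ue={z}
  b6: def={g,z} ue=∅
  b7: def={g} ue={f,z}
  b8: def={f,y} ue={f}
  b9: def={f} ue={z}

Backward fixpoint:
  live b0: ∅→{z}
  live b1: {z}→{f,z}
  live b2: {f,z}→{f,z}
  live b3: {f}→{f,z}
  live b4: {f,z}→{f,z}
  live b5: {f,z}→{f,z}
  live b6: {f}→{f,z}
  live b7: {f,z}→∅
  live b8: {f,z}→{z}
  live b9: {z}→∅

Conflict graph:
  f — {g,y,z}
  g — {f,z}
  y — {f,z}
  z — {f,g,y}

Registers:
  clique {f,g,z} ⇒ need ≥ 3
  assign f→r0 g→r2 y→r2 z→r1 — no edge inside a register ⇒ χ ≤ 3
  χ = 3

Answer: 3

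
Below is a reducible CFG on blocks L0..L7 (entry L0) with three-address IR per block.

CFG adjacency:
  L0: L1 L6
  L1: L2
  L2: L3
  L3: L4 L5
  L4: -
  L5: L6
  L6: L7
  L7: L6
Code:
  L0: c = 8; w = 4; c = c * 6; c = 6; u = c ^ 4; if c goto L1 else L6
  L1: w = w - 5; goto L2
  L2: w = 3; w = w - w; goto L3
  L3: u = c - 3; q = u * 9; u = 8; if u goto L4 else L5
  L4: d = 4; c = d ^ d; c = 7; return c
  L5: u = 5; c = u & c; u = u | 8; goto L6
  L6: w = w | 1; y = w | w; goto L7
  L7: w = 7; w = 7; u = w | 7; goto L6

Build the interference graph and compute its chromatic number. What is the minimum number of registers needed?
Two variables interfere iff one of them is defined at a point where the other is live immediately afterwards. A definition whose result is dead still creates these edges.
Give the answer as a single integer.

Answer: 3

Analysis:
def/use:
  L0: def={c,u,w} ue=∅
  L1: def={w} ue={w}
  L2: def={w} ue=∅
  L3: def={q,u} ue={c}
  L4: def={c,d} ue=∅
  L5: def={c,u} ue={c}
  L6: def={w,y} ue={w}
  L7: def={u,w} ue=∅

Live sets:
  live L0: ∅→{c,w}
  live L1: {c,w}→{c}
  live L2: {c}→{c,w}
  live L3: {c,w}→{c,w}
  live L4: ∅→∅
  live L5: {c,w}→{w}
  live L6: {w}→∅
  live L7: ∅→{w}

Interference:
  c: {q,u,w}
  d: ∅
  q: {c,w}
  u: {c,w}
  w: {c,q,u}
  y: ∅

Colouring:
  clique {c,q,w} ⇒ need ≥ 3
  3-colouring: c0={c,d,y}  c1={w}  c2={q,u}
  χ = 3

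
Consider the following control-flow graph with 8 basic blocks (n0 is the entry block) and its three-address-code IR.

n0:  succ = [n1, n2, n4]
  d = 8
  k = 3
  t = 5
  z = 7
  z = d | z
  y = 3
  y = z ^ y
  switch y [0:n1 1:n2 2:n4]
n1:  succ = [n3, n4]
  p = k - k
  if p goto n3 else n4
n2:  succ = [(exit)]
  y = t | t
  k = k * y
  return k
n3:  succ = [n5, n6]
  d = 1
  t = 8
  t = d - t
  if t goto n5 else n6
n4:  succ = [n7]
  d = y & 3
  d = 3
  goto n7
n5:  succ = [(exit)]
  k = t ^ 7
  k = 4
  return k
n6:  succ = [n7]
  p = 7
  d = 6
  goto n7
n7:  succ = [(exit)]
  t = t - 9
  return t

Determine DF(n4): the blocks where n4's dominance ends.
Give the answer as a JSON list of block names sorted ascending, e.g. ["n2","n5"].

Answer: ["n7"]

Derivation:
idom tree: n1←n0 n2←n0 n3←n1 n4←n0 n5←n3 n6←n3 n7←n0
Join-block Dom:
  n4: preds {n0,n1}: {n0} ∩ {n0,n1} = {n0}; idom=n0
  n7: preds {n4,n6}: {n0,n4} ∩ {n0,n1,n3,n6} = {n0}; idom=n0

DF derivation:
  join n4 pred n0: · stop@n0
  join n4 pred n1: n1 stop@n0
  join n7 pred n4: n4 stop@n0
  join n7 pred n6: n6→n3→n1 stop@n0
  n0 → ∅
  n1 → {n4,n7}
  n2 → ∅
  n3 → {n7}
  n4 → {n7}
  n5 → ∅
  n6 → {n7}
  n7 → ∅

DF(n4) = ["n7"]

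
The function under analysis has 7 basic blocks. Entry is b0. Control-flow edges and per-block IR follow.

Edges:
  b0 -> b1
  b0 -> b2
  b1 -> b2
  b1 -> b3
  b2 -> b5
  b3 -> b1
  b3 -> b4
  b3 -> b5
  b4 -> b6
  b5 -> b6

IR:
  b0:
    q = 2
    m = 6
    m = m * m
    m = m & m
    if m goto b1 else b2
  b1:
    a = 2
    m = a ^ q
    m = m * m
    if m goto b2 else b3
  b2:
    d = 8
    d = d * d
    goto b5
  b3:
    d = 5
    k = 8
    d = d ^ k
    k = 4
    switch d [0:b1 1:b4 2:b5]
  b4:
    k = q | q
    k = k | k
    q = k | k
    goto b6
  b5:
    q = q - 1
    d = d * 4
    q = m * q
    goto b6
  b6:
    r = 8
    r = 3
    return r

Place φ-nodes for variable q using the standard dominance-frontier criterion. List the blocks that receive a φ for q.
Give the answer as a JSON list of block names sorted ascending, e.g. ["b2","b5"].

idom tree: b1←b0 b2←b0 b3←b1 b4←b3 b5←b0 b6←b0
Dom at joins:
  b1: preds {b0,b3}: {b0} ∩ {b0,b1,b3} = {b0}; idom=b0
  b2: preds {b0,b1}: {b0} ∩ {b0,b1} = {b0}; idom=b0
  b5: preds {b2,b3}: {b0,b2} ∩ {b0,b1,b3} = {b0}; idom=b0
  b6: preds {b4,b5}: {b0,b1,b3,b4} ∩ {b0,b5} = {b0}; idom=b0

Frontier:
  join b1 pred b0: · stop@b0
  join b1 pred b3: b3→b1 stop@b0
  join b2 pred b0: · stop@b0
  join b2 pred b1: b1 stop@b0
  join b5 pred b2: b2 stop@b0
  join b5 pred b3: b3→b1 stop@b0
  join b6 pred b4: b4→b3→b1 stop@b0
  join b6 pred b5: b5 stop@b0
  DF(b0)=∅
  DF(b1)={b1,b2,b5,b6}
  DF(b2)={b5}
  DF(b3)={b1,b5,b6}
  DF(b4)={b6}
  DF(b5)={b6}
  DF(b6)=∅

φ for q: defs {b0,b4,b5}
  DF⁺ = {b6}

Answer: ["b6"]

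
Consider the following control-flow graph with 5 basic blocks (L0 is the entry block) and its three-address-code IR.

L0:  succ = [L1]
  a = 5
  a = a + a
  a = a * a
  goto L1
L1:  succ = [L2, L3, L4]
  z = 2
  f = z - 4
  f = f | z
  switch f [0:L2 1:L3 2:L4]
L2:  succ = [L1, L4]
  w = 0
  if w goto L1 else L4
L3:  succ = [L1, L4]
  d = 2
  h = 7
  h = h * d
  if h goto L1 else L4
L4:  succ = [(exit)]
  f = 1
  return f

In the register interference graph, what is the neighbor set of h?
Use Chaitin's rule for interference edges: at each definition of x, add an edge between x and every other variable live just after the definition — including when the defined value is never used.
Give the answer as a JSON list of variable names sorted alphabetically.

Block summaries:
  L0: def={a} ue=∅
  L1: def={f,z} ue=∅
  L2: def={w} ue=∅
  L3: def={d,h} ue=∅
  L4: def={f} ue=∅

Backward fixpoint:
  L0: in=∅ out=∅
  L1: in=∅ out=∅
  L2: in=∅ out=∅
  L3: in=∅ out=∅
  L4: in=∅ out=∅

Interference:
  a — ∅
  d — {h}
  f — {z}
  h — {d}
  w — ∅
  z — {f}

N(h) = ["d"]

Answer: ["d"]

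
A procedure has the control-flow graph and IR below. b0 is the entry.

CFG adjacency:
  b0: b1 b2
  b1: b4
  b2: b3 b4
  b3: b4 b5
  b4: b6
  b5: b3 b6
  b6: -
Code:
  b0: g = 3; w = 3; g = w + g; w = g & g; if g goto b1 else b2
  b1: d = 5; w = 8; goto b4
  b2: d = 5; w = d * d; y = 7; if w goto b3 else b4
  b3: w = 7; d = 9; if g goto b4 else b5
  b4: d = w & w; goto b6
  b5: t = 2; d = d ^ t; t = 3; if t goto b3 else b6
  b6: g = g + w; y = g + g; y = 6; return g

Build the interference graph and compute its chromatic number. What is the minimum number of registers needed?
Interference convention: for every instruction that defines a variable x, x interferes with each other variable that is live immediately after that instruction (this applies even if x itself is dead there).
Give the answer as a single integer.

Answer: 4

Working:
def/use:
  b0 def {g,w} use ∅
  b1 def {d,w} use ∅
  b2 def {d,w,y} use ∅
  b3 def {d,w} use {g}
  b4 def {d} use {w}
  b5 def {d,t} use {d}
  b6 def {g,y} use {g,w}

Backward fixpoint:
  b0 li=∅ lo={g}
  b1 li={g} lo={g,w}
  b2 li={g} lo={g,w}
  b3 li={g} lo={d,g,w}
  b4 li={g,w} lo={g,w}
  b5 li={d,g,w} lo={g,w}
  b6 li={g,w} lo=∅

Interfere edges:
  d↔{g,t,w}
  g↔{d,t,w,y}
  t↔{d,g,w}
  w↔{d,g,t,y}
  y↔{g,w}

Chromatic number:
  clique {d,g,t,w} ⇒ need ≥ 4
  assign d→r2 g→r0 t→r3 w→r1 y→r2 — no edge inside a register ⇒ χ ≤ 4
  χ = 4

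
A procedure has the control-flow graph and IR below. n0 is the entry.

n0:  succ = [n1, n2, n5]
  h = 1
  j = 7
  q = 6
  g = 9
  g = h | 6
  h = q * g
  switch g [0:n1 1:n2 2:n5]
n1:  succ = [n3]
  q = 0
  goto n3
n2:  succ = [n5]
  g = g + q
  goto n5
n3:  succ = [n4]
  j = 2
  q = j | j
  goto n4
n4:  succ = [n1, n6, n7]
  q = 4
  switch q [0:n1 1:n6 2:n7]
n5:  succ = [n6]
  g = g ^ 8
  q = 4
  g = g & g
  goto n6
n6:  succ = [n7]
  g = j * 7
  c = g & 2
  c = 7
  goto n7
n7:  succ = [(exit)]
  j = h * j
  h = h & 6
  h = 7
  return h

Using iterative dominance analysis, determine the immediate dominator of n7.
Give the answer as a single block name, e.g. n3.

idom tree: n1←n0 n2←n0 n3←n1 n4←n3 n5←n0 n6←n0 n7←n0
Dom at joins:
  n1: preds {n0,n4}: {n0} ∩ {n0,n1,n3,n4} = {n0}; idom=n0
  n5: preds {n0,n2}: {n0} ∩ {n0,n2} = {n0}; idom=n0
  n6: preds {n4,n5}: {n0,n1,n3,n4} ∩ {n0,n5} = {n0}; idom=n0
  n7: preds {n4,n6}: {n0,n1,n3,n4} ∩ {n0,n6} = {n0}; idom=n0

idom(n7) = n0

Answer: n0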